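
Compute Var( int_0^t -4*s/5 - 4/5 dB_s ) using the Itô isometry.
Var = 16*t*(t^2 + 3*t + 3)/75

The Itô integral of a deterministic integrand f(s) has mean 0 because each increment f(s) * (B_{s+ds} - B_s) has mean 0. By the Itô isometry:
  Var( int_0^t f(s) dB_s ) = E[ (int_0^t f(s) dB_s)^2 ] = int_0^t f(s)^2 ds.
Here f(s) = -4*s/5 - 4/5, so f(s)^2 = 16*(s + 1)^2/25. Integrate:
  int_0^t (16*(s + 1)^2/25) ds = 16*t*(t^2 + 3*t + 3)/75.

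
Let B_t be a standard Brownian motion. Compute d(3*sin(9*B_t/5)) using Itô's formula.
d(3*sin(9*B_t/5)) = (-243*sin(9*B_t/5)/50) dt + (27*cos(9*B_t/5)/5) dB_t

Itô's formula for f(B_t) gives d f(B_t) = f'(B_t) dB_t + (1/2) f''(B_t) dt. Compute derivatives of f(x) = 3*sin(9*x/5):
  f'(x)  = 27*cos(9*x/5)/5
  f''(x) = -243*sin(9*x/5)/25
Substitute x = B_t and multiply the f'' term by 1/2:
  drift     = (1/2) * (-243*sin(9*x/5)/25) evaluated at B_t = -243*sin(9*B_t/5)/50
  diffusion = (27*cos(9*x/5)/5) evaluated at B_t = 27*cos(9*B_t/5)/5
Therefore d(3*sin(9*B_t/5)) = (-243*sin(9*B_t/5)/50) dt + (27*cos(9*B_t/5)/5) dB_t.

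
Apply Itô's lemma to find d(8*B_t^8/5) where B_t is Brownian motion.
d(8*B_t^8/5) = (224*B_t^6/5) dt + (64*B_t^7/5) dB_t

Itô's formula for f(B_t) gives d f(B_t) = f'(B_t) dB_t + (1/2) f''(B_t) dt. Compute derivatives of f(x) = 8*x^8/5:
  f'(x)  = 64*x^7/5
  f''(x) = 448*x^6/5
Substitute x = B_t and multiply the f'' term by 1/2:
  drift     = (1/2) * (448*x^6/5) evaluated at B_t = 224*B_t^6/5
  diffusion = (64*x^7/5) evaluated at B_t = 64*B_t^7/5
Therefore d(8*B_t^8/5) = (224*B_t^6/5) dt + (64*B_t^7/5) dB_t.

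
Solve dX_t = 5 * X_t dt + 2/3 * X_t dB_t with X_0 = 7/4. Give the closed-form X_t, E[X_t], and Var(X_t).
X_t = 7/4 * exp((43/9) t + (2/3) B_t); E[X_t] = 7*exp(5*t)/4; Var(X_t) = 49*(exp(4*t/9) - 1)*exp(10*t)/16

For GBM dX = mu X dt + sigma X dB with X_0 = x_0, apply Itô to Y = log X: dY = (mu - sigma^2/2) dt + sigma dB, so Y_t = log(x_0) + (mu - sigma^2/2) t + sigma B_t and hence X_t = x_0 * exp((mu - sigma^2/2) t + sigma B_t).
With mu = 5, sigma = 2/3, x_0 = 7/4, this gives:
  X_t = 7/4 * exp((43/9) * t + (2/3) * B_t).
Since sigma*B_t ~ Normal(0, sigma^2 t), E[exp(sigma*B_t)] = exp(sigma^2 t / 2); so E[X_t] = x_0 * exp((mu - sigma^2/2) t) * exp(sigma^2 t / 2) = x_0 * exp(mu t) = 7*exp(5*t)/4.
Var(X_t) = E[X_t^2] - (E[X_t])^2 = x_0^2 * exp(2 mu t) * (exp(sigma^2 t) - 1) = 49*(exp(4*t/9) - 1)*exp(10*t)/16.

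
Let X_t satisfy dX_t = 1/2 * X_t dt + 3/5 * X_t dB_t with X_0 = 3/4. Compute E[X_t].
E[X_t] = 3*exp(t/2)/4

For GBM dX = mu X dt + sigma X dB with X_0 = x_0, apply Itô to Y = log X: dY = (mu - sigma^2/2) dt + sigma dB, so Y_t = log(x_0) + (mu - sigma^2/2) t + sigma B_t and hence X_t = x_0 * exp((mu - sigma^2/2) t + sigma B_t).
With mu = 1/2, sigma = 3/5, x_0 = 3/4, this gives:
  X_t = 3/4 * exp((8/25) * t + (3/5) * B_t).
Since sigma*B_t ~ Normal(0, sigma^2 t), E[exp(sigma*B_t)] = exp(sigma^2 t / 2); so E[X_t] = x_0 * exp((mu - sigma^2/2) t) * exp(sigma^2 t / 2) = x_0 * exp(mu t) = 3*exp(t/2)/4.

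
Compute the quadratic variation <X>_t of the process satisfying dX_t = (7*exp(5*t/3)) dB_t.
<X>_t = 147*exp(10*t/3)/10 - 147/10

For an Itô process dX_t = a(t) dt + b(t) dB_t, the quadratic variation is <X>_t = int_0^t b(s)^2 ds (the drift term does not contribute). Here b(s) = 7*exp(5*s/3), so
  b(s)^2 = 49*exp(10*s/3).
Integrating from 0 to t:
  <X>_t = int_0^t (49*exp(10*s/3)) ds = 147*exp(10*t/3)/10 - 147/10.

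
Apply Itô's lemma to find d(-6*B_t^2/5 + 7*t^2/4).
d(-6*B_t^2/5 + 7*t^2/4) = (7*t/2 - 6/5) dt + (-12*B_t/5) dB_t

Itô's formula for f(t, x): d f(t, B_t) = (f_t + (1/2) f_xx) dt + f_x dB_t. Compute partials of f(t, x) = 7*t^2/4 - 6*x^2/5:
  f_t(t,x)  = 7*t/2
  f_x(t,x)  = -12*x/5
  f_xx(t,x) = -12/5
Assemble drift = f_t + (1/2) f_xx = 7*t/2 - 6/5 and diffusion = f_x = -12*x/5. Substituting x = B_t:
  d(-6*B_t^2/5 + 7*t^2/4) = (7*t/2 - 6/5) dt + (-12*B_t/5) dB_t.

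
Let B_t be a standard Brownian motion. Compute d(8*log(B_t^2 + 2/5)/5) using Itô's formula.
d(8*log(B_t^2 + 2/5)/5) = (8*(2 - 5*B_t^2)/(5*B_t^2 + 2)^2) dt + (16*B_t/(5*B_t^2 + 2)) dB_t

Itô's formula for f(B_t) gives d f(B_t) = f'(B_t) dB_t + (1/2) f''(B_t) dt. Compute derivatives of f(x) = 8*log(x^2 + 2/5)/5:
  f'(x)  = 16*x/(5*x^2 + 2)
  f''(x) = 16*(2 - 5*x^2)/(5*x^2 + 2)^2
Substitute x = B_t and multiply the f'' term by 1/2:
  drift     = (1/2) * (16*(2 - 5*x^2)/(5*x^2 + 2)^2) evaluated at B_t = 8*(2 - 5*B_t^2)/(5*B_t^2 + 2)^2
  diffusion = (16*x/(5*x^2 + 2)) evaluated at B_t = 16*B_t/(5*B_t^2 + 2)
Therefore d(8*log(B_t^2 + 2/5)/5) = (8*(2 - 5*B_t^2)/(5*B_t^2 + 2)^2) dt + (16*B_t/(5*B_t^2 + 2)) dB_t.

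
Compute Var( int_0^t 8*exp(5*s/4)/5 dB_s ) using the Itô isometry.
Var = 128*exp(5*t/2)/125 - 128/125

The Itô integral of a deterministic integrand f(s) has mean 0 because each increment f(s) * (B_{s+ds} - B_s) has mean 0. By the Itô isometry:
  Var( int_0^t f(s) dB_s ) = E[ (int_0^t f(s) dB_s)^2 ] = int_0^t f(s)^2 ds.
Here f(s) = 8*exp(5*s/4)/5, so f(s)^2 = 64*exp(5*s/2)/25. Integrate:
  int_0^t (64*exp(5*s/2)/25) ds = 128*exp(5*t/2)/125 - 128/125.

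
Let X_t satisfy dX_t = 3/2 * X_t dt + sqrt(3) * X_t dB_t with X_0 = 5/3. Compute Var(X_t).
Var(X_t) = 25*(exp(3*t) - 1)*exp(3*t)/9

For GBM dX = mu X dt + sigma X dB with X_0 = x_0, apply Itô to Y = log X: dY = (mu - sigma^2/2) dt + sigma dB, so Y_t = log(x_0) + (mu - sigma^2/2) t + sigma B_t and hence X_t = x_0 * exp((mu - sigma^2/2) t + sigma B_t).
With mu = 3/2, sigma = sqrt(3), x_0 = 5/3, this gives:
  X_t = 5/3 * exp((0) * t + (sqrt(3)) * B_t).
Since sigma*B_t ~ Normal(0, sigma^2 t), E[exp(sigma*B_t)] = exp(sigma^2 t / 2); so E[X_t] = x_0 * exp((mu - sigma^2/2) t) * exp(sigma^2 t / 2) = x_0 * exp(mu t) = 5*exp(3*t/2)/3.
Var(X_t) = E[X_t^2] - (E[X_t])^2 = x_0^2 * exp(2 mu t) * (exp(sigma^2 t) - 1) = 25*(exp(3*t) - 1)*exp(3*t)/9.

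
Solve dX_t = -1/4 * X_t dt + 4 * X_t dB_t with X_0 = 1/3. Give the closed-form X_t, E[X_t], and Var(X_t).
X_t = 1/3 * exp((-33/4) t + (4) B_t); E[X_t] = exp(-t/4)/3; Var(X_t) = (exp(16*t) - 1)*exp(-t/2)/9

For GBM dX = mu X dt + sigma X dB with X_0 = x_0, apply Itô to Y = log X: dY = (mu - sigma^2/2) dt + sigma dB, so Y_t = log(x_0) + (mu - sigma^2/2) t + sigma B_t and hence X_t = x_0 * exp((mu - sigma^2/2) t + sigma B_t).
With mu = -1/4, sigma = 4, x_0 = 1/3, this gives:
  X_t = 1/3 * exp((-33/4) * t + (4) * B_t).
Since sigma*B_t ~ Normal(0, sigma^2 t), E[exp(sigma*B_t)] = exp(sigma^2 t / 2); so E[X_t] = x_0 * exp((mu - sigma^2/2) t) * exp(sigma^2 t / 2) = x_0 * exp(mu t) = exp(-t/4)/3.
Var(X_t) = E[X_t^2] - (E[X_t])^2 = x_0^2 * exp(2 mu t) * (exp(sigma^2 t) - 1) = (exp(16*t) - 1)*exp(-t/2)/9.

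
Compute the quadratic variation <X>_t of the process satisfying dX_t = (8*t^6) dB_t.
<X>_t = 64*t^13/13

For an Itô process dX_t = a(t) dt + b(t) dB_t, the quadratic variation is <X>_t = int_0^t b(s)^2 ds (the drift term does not contribute). Here b(s) = 8*s^6, so
  b(s)^2 = 64*s^12.
Integrating from 0 to t:
  <X>_t = int_0^t (64*s^12) ds = 64*t^13/13.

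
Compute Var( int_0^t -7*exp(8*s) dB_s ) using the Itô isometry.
Var = 49*exp(16*t)/16 - 49/16

The Itô integral of a deterministic integrand f(s) has mean 0 because each increment f(s) * (B_{s+ds} - B_s) has mean 0. By the Itô isometry:
  Var( int_0^t f(s) dB_s ) = E[ (int_0^t f(s) dB_s)^2 ] = int_0^t f(s)^2 ds.
Here f(s) = -7*exp(8*s), so f(s)^2 = 49*exp(16*s). Integrate:
  int_0^t (49*exp(16*s)) ds = 49*exp(16*t)/16 - 49/16.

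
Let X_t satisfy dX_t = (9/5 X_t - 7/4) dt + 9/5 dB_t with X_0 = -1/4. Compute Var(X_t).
Var(X_t) = 9*exp(18*t/5)/10 - 9/10

The variance V(t) = Var(X_t) satisfies V'(t) = 2 a V(t) + c^2 with V(0) = 0 (drift coefficient is linear in X, diffusion is constant). With a = 9/5, c = 9/5, the solution is
  V(t) = (c^2 / (2 a)) * (exp(2 a t) - 1)
       = ((9/5)^2 / (2*(9/5))) * (exp((18/5) t) - 1)
       = 9*exp(18*t/5)/10 - 9/10.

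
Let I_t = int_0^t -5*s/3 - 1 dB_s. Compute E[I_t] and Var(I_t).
E[I_t] = 0; Var(I_t) = t*(25*t^2 + 45*t + 27)/27

The Itô integral of a deterministic integrand f(s) has mean 0 because each increment f(s) * (B_{s+ds} - B_s) has mean 0. By the Itô isometry:
  Var( int_0^t f(s) dB_s ) = E[ (int_0^t f(s) dB_s)^2 ] = int_0^t f(s)^2 ds.
Here f(s) = -5*s/3 - 1, so f(s)^2 = (5*s + 3)^2/9. Integrate:
  int_0^t ((5*s + 3)^2/9) ds = t*(25*t^2 + 45*t + 27)/27.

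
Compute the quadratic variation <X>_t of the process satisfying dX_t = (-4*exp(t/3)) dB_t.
<X>_t = 24*exp(2*t/3) - 24

For an Itô process dX_t = a(t) dt + b(t) dB_t, the quadratic variation is <X>_t = int_0^t b(s)^2 ds (the drift term does not contribute). Here b(s) = -4*exp(s/3), so
  b(s)^2 = 16*exp(2*s/3).
Integrating from 0 to t:
  <X>_t = int_0^t (16*exp(2*s/3)) ds = 24*exp(2*t/3) - 24.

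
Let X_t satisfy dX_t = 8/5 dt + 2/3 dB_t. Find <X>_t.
<X>_t = 4*t/9

For an Itô process dX_t = a(t) dt + b(t) dB_t, the quadratic variation is <X>_t = int_0^t b(s)^2 ds (the drift term does not contribute). Here b(s) = 2/3, so
  b(s)^2 = 4/9.
Integrating from 0 to t:
  <X>_t = int_0^t (4/9) ds = 4*t/9.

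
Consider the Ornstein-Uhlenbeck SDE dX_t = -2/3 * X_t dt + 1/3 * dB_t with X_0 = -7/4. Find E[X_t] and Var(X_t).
E[X_t] = -7*exp(-2*t/3)/4; Var(X_t) = 1/12 - exp(-4*t/3)/12

The OU SDE dX = -theta X dt + sigma dB admits the integrating factor exp(theta t): d(exp(theta t) X_t) = sigma exp(theta t) dB_t. Integrating from 0 to t:
  X_t = x_0 * exp(-theta t) + sigma * int_0^t exp(-theta (t-s)) dB_s.
The Itô integral has mean 0 and (by the Itô isometry) variance sigma^2 * int_0^t exp(-2 theta (t - s)) ds = sigma^2 * (1 - exp(-2 theta t)) / (2 theta).
With theta = 2/3, sigma = 1/3, x_0 = -7/4:
  E[X_t] = -7/4 * exp(-2/3 t) = -7*exp(-2*t/3)/4
  Var(X_t) = (1/3)^2 * (1 - exp(-2*2/3 t)) / (2 * 2/3) = 1/12 - exp(-4*t/3)/12.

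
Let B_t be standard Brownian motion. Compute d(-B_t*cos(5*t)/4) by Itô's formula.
d(-B_t*cos(5*t)/4) = (5*B_t*sin(5*t)/4) dt + (-cos(5*t)/4) dB_t

Itô's formula for f(t, x): d f(t, B_t) = (f_t + (1/2) f_xx) dt + f_x dB_t. Compute partials of f(t, x) = -x*cos(5*t)/4:
  f_t(t,x)  = 5*x*sin(5*t)/4
  f_x(t,x)  = -cos(5*t)/4
  f_xx(t,x) = 0
Assemble drift = f_t + (1/2) f_xx = 5*x*sin(5*t)/4 and diffusion = f_x = -cos(5*t)/4. Substituting x = B_t:
  d(-B_t*cos(5*t)/4) = (5*B_t*sin(5*t)/4) dt + (-cos(5*t)/4) dB_t.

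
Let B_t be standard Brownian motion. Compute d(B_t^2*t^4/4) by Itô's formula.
d(B_t^2*t^4/4) = (t^3*(B_t^2 + t/4)) dt + (B_t*t^4/2) dB_t

Itô's formula for f(t, x): d f(t, B_t) = (f_t + (1/2) f_xx) dt + f_x dB_t. Compute partials of f(t, x) = t^4*x^2/4:
  f_t(t,x)  = t^3*x^2
  f_x(t,x)  = t^4*x/2
  f_xx(t,x) = t^4/2
Assemble drift = f_t + (1/2) f_xx = t^3*(t/4 + x^2) and diffusion = f_x = t^4*x/2. Substituting x = B_t:
  d(B_t^2*t^4/4) = (t^3*(B_t^2 + t/4)) dt + (B_t*t^4/2) dB_t.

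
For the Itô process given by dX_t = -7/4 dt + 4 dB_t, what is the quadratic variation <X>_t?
<X>_t = 16*t

For an Itô process dX_t = a(t) dt + b(t) dB_t, the quadratic variation is <X>_t = int_0^t b(s)^2 ds (the drift term does not contribute). Here b(s) = 4, so
  b(s)^2 = 16.
Integrating from 0 to t:
  <X>_t = int_0^t (16) ds = 16*t.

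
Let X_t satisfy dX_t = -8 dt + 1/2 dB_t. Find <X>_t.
<X>_t = t/4

For an Itô process dX_t = a(t) dt + b(t) dB_t, the quadratic variation is <X>_t = int_0^t b(s)^2 ds (the drift term does not contribute). Here b(s) = 1/2, so
  b(s)^2 = 1/4.
Integrating from 0 to t:
  <X>_t = int_0^t (1/4) ds = t/4.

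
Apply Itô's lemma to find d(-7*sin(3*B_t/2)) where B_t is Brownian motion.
d(-7*sin(3*B_t/2)) = (63*sin(3*B_t/2)/8) dt + (-21*cos(3*B_t/2)/2) dB_t

Itô's formula for f(B_t) gives d f(B_t) = f'(B_t) dB_t + (1/2) f''(B_t) dt. Compute derivatives of f(x) = -7*sin(3*x/2):
  f'(x)  = -21*cos(3*x/2)/2
  f''(x) = 63*sin(3*x/2)/4
Substitute x = B_t and multiply the f'' term by 1/2:
  drift     = (1/2) * (63*sin(3*x/2)/4) evaluated at B_t = 63*sin(3*B_t/2)/8
  diffusion = (-21*cos(3*x/2)/2) evaluated at B_t = -21*cos(3*B_t/2)/2
Therefore d(-7*sin(3*B_t/2)) = (63*sin(3*B_t/2)/8) dt + (-21*cos(3*B_t/2)/2) dB_t.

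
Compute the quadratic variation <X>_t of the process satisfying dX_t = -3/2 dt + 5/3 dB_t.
<X>_t = 25*t/9

For an Itô process dX_t = a(t) dt + b(t) dB_t, the quadratic variation is <X>_t = int_0^t b(s)^2 ds (the drift term does not contribute). Here b(s) = 5/3, so
  b(s)^2 = 25/9.
Integrating from 0 to t:
  <X>_t = int_0^t (25/9) ds = 25*t/9.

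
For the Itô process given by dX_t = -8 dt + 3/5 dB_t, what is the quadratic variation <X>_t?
<X>_t = 9*t/25

For an Itô process dX_t = a(t) dt + b(t) dB_t, the quadratic variation is <X>_t = int_0^t b(s)^2 ds (the drift term does not contribute). Here b(s) = 3/5, so
  b(s)^2 = 9/25.
Integrating from 0 to t:
  <X>_t = int_0^t (9/25) ds = 9*t/25.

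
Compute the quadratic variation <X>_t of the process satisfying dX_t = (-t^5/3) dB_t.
<X>_t = t^11/99

For an Itô process dX_t = a(t) dt + b(t) dB_t, the quadratic variation is <X>_t = int_0^t b(s)^2 ds (the drift term does not contribute). Here b(s) = -s^5/3, so
  b(s)^2 = s^10/9.
Integrating from 0 to t:
  <X>_t = int_0^t (s^10/9) ds = t^11/99.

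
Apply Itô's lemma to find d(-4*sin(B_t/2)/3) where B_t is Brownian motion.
d(-4*sin(B_t/2)/3) = (sin(B_t/2)/6) dt + (-2*cos(B_t/2)/3) dB_t

Itô's formula for f(B_t) gives d f(B_t) = f'(B_t) dB_t + (1/2) f''(B_t) dt. Compute derivatives of f(x) = -4*sin(x/2)/3:
  f'(x)  = -2*cos(x/2)/3
  f''(x) = sin(x/2)/3
Substitute x = B_t and multiply the f'' term by 1/2:
  drift     = (1/2) * (sin(x/2)/3) evaluated at B_t = sin(B_t/2)/6
  diffusion = (-2*cos(x/2)/3) evaluated at B_t = -2*cos(B_t/2)/3
Therefore d(-4*sin(B_t/2)/3) = (sin(B_t/2)/6) dt + (-2*cos(B_t/2)/3) dB_t.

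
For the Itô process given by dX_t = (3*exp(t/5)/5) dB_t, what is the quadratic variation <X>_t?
<X>_t = 9*exp(2*t/5)/10 - 9/10

For an Itô process dX_t = a(t) dt + b(t) dB_t, the quadratic variation is <X>_t = int_0^t b(s)^2 ds (the drift term does not contribute). Here b(s) = 3*exp(s/5)/5, so
  b(s)^2 = 9*exp(2*s/5)/25.
Integrating from 0 to t:
  <X>_t = int_0^t (9*exp(2*s/5)/25) ds = 9*exp(2*t/5)/10 - 9/10.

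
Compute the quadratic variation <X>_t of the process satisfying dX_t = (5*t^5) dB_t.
<X>_t = 25*t^11/11

For an Itô process dX_t = a(t) dt + b(t) dB_t, the quadratic variation is <X>_t = int_0^t b(s)^2 ds (the drift term does not contribute). Here b(s) = 5*s^5, so
  b(s)^2 = 25*s^10.
Integrating from 0 to t:
  <X>_t = int_0^t (25*s^10) ds = 25*t^11/11.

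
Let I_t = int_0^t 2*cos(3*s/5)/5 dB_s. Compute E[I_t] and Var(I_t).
E[I_t] = 0; Var(I_t) = 2*t/25 + sin(6*t/5)/15

The Itô integral of a deterministic integrand f(s) has mean 0 because each increment f(s) * (B_{s+ds} - B_s) has mean 0. By the Itô isometry:
  Var( int_0^t f(s) dB_s ) = E[ (int_0^t f(s) dB_s)^2 ] = int_0^t f(s)^2 ds.
Here f(s) = 2*cos(3*s/5)/5, so f(s)^2 = 4*cos(3*s/5)^2/25. Integrate:
  int_0^t (4*cos(3*s/5)^2/25) ds = 2*t/25 + sin(6*t/5)/15.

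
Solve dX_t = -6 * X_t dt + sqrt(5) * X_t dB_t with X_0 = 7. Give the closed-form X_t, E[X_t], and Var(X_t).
X_t = 7 * exp((-17/2) t + (sqrt(5)) B_t); E[X_t] = 7*exp(-6*t); Var(X_t) = (49*exp(5*t) - 49)*exp(-12*t)

For GBM dX = mu X dt + sigma X dB with X_0 = x_0, apply Itô to Y = log X: dY = (mu - sigma^2/2) dt + sigma dB, so Y_t = log(x_0) + (mu - sigma^2/2) t + sigma B_t and hence X_t = x_0 * exp((mu - sigma^2/2) t + sigma B_t).
With mu = -6, sigma = sqrt(5), x_0 = 7, this gives:
  X_t = 7 * exp((-17/2) * t + (sqrt(5)) * B_t).
Since sigma*B_t ~ Normal(0, sigma^2 t), E[exp(sigma*B_t)] = exp(sigma^2 t / 2); so E[X_t] = x_0 * exp((mu - sigma^2/2) t) * exp(sigma^2 t / 2) = x_0 * exp(mu t) = 7*exp(-6*t).
Var(X_t) = E[X_t^2] - (E[X_t])^2 = x_0^2 * exp(2 mu t) * (exp(sigma^2 t) - 1) = (49*exp(5*t) - 49)*exp(-12*t).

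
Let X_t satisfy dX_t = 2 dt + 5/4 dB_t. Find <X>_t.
<X>_t = 25*t/16

For an Itô process dX_t = a(t) dt + b(t) dB_t, the quadratic variation is <X>_t = int_0^t b(s)^2 ds (the drift term does not contribute). Here b(s) = 5/4, so
  b(s)^2 = 25/16.
Integrating from 0 to t:
  <X>_t = int_0^t (25/16) ds = 25*t/16.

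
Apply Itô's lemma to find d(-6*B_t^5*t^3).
d(-6*B_t^5*t^3) = (B_t^3*t^2*(-18*B_t^2 - 60*t)) dt + (-30*B_t^4*t^3) dB_t

Itô's formula for f(t, x): d f(t, B_t) = (f_t + (1/2) f_xx) dt + f_x dB_t. Compute partials of f(t, x) = -6*t^3*x^5:
  f_t(t,x)  = -18*t^2*x^5
  f_x(t,x)  = -30*t^3*x^4
  f_xx(t,x) = -120*t^3*x^3
Assemble drift = f_t + (1/2) f_xx = t^2*x^3*(-60*t - 18*x^2) and diffusion = f_x = -30*t^3*x^4. Substituting x = B_t:
  d(-6*B_t^5*t^3) = (B_t^3*t^2*(-18*B_t^2 - 60*t)) dt + (-30*B_t^4*t^3) dB_t.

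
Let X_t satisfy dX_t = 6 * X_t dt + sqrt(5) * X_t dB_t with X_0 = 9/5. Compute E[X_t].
E[X_t] = 9*exp(6*t)/5

For GBM dX = mu X dt + sigma X dB with X_0 = x_0, apply Itô to Y = log X: dY = (mu - sigma^2/2) dt + sigma dB, so Y_t = log(x_0) + (mu - sigma^2/2) t + sigma B_t and hence X_t = x_0 * exp((mu - sigma^2/2) t + sigma B_t).
With mu = 6, sigma = sqrt(5), x_0 = 9/5, this gives:
  X_t = 9/5 * exp((7/2) * t + (sqrt(5)) * B_t).
Since sigma*B_t ~ Normal(0, sigma^2 t), E[exp(sigma*B_t)] = exp(sigma^2 t / 2); so E[X_t] = x_0 * exp((mu - sigma^2/2) t) * exp(sigma^2 t / 2) = x_0 * exp(mu t) = 9*exp(6*t)/5.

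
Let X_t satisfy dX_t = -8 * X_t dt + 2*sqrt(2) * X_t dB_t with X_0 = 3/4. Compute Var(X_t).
Var(X_t) = (9*exp(8*t) - 9)*exp(-16*t)/16

For GBM dX = mu X dt + sigma X dB with X_0 = x_0, apply Itô to Y = log X: dY = (mu - sigma^2/2) dt + sigma dB, so Y_t = log(x_0) + (mu - sigma^2/2) t + sigma B_t and hence X_t = x_0 * exp((mu - sigma^2/2) t + sigma B_t).
With mu = -8, sigma = 2*sqrt(2), x_0 = 3/4, this gives:
  X_t = 3/4 * exp((-12) * t + (2*sqrt(2)) * B_t).
Since sigma*B_t ~ Normal(0, sigma^2 t), E[exp(sigma*B_t)] = exp(sigma^2 t / 2); so E[X_t] = x_0 * exp((mu - sigma^2/2) t) * exp(sigma^2 t / 2) = x_0 * exp(mu t) = 3*exp(-8*t)/4.
Var(X_t) = E[X_t^2] - (E[X_t])^2 = x_0^2 * exp(2 mu t) * (exp(sigma^2 t) - 1) = (9*exp(8*t) - 9)*exp(-16*t)/16.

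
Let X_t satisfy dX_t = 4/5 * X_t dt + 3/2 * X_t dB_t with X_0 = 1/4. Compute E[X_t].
E[X_t] = exp(4*t/5)/4

For GBM dX = mu X dt + sigma X dB with X_0 = x_0, apply Itô to Y = log X: dY = (mu - sigma^2/2) dt + sigma dB, so Y_t = log(x_0) + (mu - sigma^2/2) t + sigma B_t and hence X_t = x_0 * exp((mu - sigma^2/2) t + sigma B_t).
With mu = 4/5, sigma = 3/2, x_0 = 1/4, this gives:
  X_t = 1/4 * exp((-13/40) * t + (3/2) * B_t).
Since sigma*B_t ~ Normal(0, sigma^2 t), E[exp(sigma*B_t)] = exp(sigma^2 t / 2); so E[X_t] = x_0 * exp((mu - sigma^2/2) t) * exp(sigma^2 t / 2) = x_0 * exp(mu t) = exp(4*t/5)/4.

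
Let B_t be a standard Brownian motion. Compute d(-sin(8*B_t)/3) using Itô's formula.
d(-sin(8*B_t)/3) = (32*sin(8*B_t)/3) dt + (-8*cos(8*B_t)/3) dB_t

Itô's formula for f(B_t) gives d f(B_t) = f'(B_t) dB_t + (1/2) f''(B_t) dt. Compute derivatives of f(x) = -sin(8*x)/3:
  f'(x)  = -8*cos(8*x)/3
  f''(x) = 64*sin(8*x)/3
Substitute x = B_t and multiply the f'' term by 1/2:
  drift     = (1/2) * (64*sin(8*x)/3) evaluated at B_t = 32*sin(8*B_t)/3
  diffusion = (-8*cos(8*x)/3) evaluated at B_t = -8*cos(8*B_t)/3
Therefore d(-sin(8*B_t)/3) = (32*sin(8*B_t)/3) dt + (-8*cos(8*B_t)/3) dB_t.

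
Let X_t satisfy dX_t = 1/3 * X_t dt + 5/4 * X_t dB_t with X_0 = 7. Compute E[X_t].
E[X_t] = 7*exp(t/3)

For GBM dX = mu X dt + sigma X dB with X_0 = x_0, apply Itô to Y = log X: dY = (mu - sigma^2/2) dt + sigma dB, so Y_t = log(x_0) + (mu - sigma^2/2) t + sigma B_t and hence X_t = x_0 * exp((mu - sigma^2/2) t + sigma B_t).
With mu = 1/3, sigma = 5/4, x_0 = 7, this gives:
  X_t = 7 * exp((-43/96) * t + (5/4) * B_t).
Since sigma*B_t ~ Normal(0, sigma^2 t), E[exp(sigma*B_t)] = exp(sigma^2 t / 2); so E[X_t] = x_0 * exp((mu - sigma^2/2) t) * exp(sigma^2 t / 2) = x_0 * exp(mu t) = 7*exp(t/3).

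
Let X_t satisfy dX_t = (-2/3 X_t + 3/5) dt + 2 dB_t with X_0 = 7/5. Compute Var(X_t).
Var(X_t) = 3 - 3*exp(-4*t/3)

The variance V(t) = Var(X_t) satisfies V'(t) = 2 a V(t) + c^2 with V(0) = 0 (drift coefficient is linear in X, diffusion is constant). With a = -2/3, c = 2, the solution is
  V(t) = (c^2 / (2 a)) * (exp(2 a t) - 1)
       = (2^2 / (2*(-2/3))) * (exp((-4/3) t) - 1)
       = 3 - 3*exp(-4*t/3).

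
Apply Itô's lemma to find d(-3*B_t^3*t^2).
d(-3*B_t^3*t^2) = (3*B_t*t*(-2*B_t^2 - 3*t)) dt + (-9*B_t^2*t^2) dB_t

Itô's formula for f(t, x): d f(t, B_t) = (f_t + (1/2) f_xx) dt + f_x dB_t. Compute partials of f(t, x) = -3*t^2*x^3:
  f_t(t,x)  = -6*t*x^3
  f_x(t,x)  = -9*t^2*x^2
  f_xx(t,x) = -18*t^2*x
Assemble drift = f_t + (1/2) f_xx = 3*t*x*(-3*t - 2*x^2) and diffusion = f_x = -9*t^2*x^2. Substituting x = B_t:
  d(-3*B_t^3*t^2) = (3*B_t*t*(-2*B_t^2 - 3*t)) dt + (-9*B_t^2*t^2) dB_t.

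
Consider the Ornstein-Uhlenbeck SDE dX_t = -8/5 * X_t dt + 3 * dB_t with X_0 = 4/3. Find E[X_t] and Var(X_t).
E[X_t] = 4*exp(-8*t/5)/3; Var(X_t) = 45/16 - 45*exp(-16*t/5)/16

The OU SDE dX = -theta X dt + sigma dB admits the integrating factor exp(theta t): d(exp(theta t) X_t) = sigma exp(theta t) dB_t. Integrating from 0 to t:
  X_t = x_0 * exp(-theta t) + sigma * int_0^t exp(-theta (t-s)) dB_s.
The Itô integral has mean 0 and (by the Itô isometry) variance sigma^2 * int_0^t exp(-2 theta (t - s)) ds = sigma^2 * (1 - exp(-2 theta t)) / (2 theta).
With theta = 8/5, sigma = 3, x_0 = 4/3:
  E[X_t] = 4/3 * exp(-8/5 t) = 4*exp(-8*t/5)/3
  Var(X_t) = (3)^2 * (1 - exp(-2*8/5 t)) / (2 * 8/5) = 45/16 - 45*exp(-16*t/5)/16.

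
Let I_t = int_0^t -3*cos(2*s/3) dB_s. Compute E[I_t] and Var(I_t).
E[I_t] = 0; Var(I_t) = 9*t/2 + 27*sin(4*t/3)/8

The Itô integral of a deterministic integrand f(s) has mean 0 because each increment f(s) * (B_{s+ds} - B_s) has mean 0. By the Itô isometry:
  Var( int_0^t f(s) dB_s ) = E[ (int_0^t f(s) dB_s)^2 ] = int_0^t f(s)^2 ds.
Here f(s) = -3*cos(2*s/3), so f(s)^2 = 9*cos(2*s/3)^2. Integrate:
  int_0^t (9*cos(2*s/3)^2) ds = 9*t/2 + 27*sin(4*t/3)/8.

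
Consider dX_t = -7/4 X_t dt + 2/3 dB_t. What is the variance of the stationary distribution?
lim Var(X_t) = 8/63

The OU SDE dX = -theta X dt + sigma dB admits the integrating factor exp(theta t): d(exp(theta t) X_t) = sigma exp(theta t) dB_t. Integrating from 0 to t gives X_t = x_0 * exp(-theta t) + sigma * int_0^t exp(-theta (t-s)) dB_s for any initial x_0. The Itô integral has variance (by the Itô isometry) sigma^2 * int_0^t exp(-2 theta (t - s)) ds = sigma^2 * (1 - exp(-2 theta t)) / (2 theta), independent of x_0.
With theta = 7/4, sigma = 2/3:
  Var(X_t) = (2/3)^2 * (1 - exp(-2*7/4 t)) / (2 * 7/4) = 8/63 - 8*exp(-7*t/2)/63.
As t -> infinity, exp(-2*7/4 t) -> 0, so the stationary variance is sigma^2 / (2 theta) = 8/63.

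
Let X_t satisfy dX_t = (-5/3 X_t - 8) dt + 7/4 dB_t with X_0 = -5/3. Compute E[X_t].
E[X_t] = -24/5 + 47*exp(-5*t/3)/15

Taking expectations and using E[dB_t] = 0, the mean m(t) = E[X_t] satisfies the ODE m'(t) = a m(t) + b with m(0) = x_0. With a = -5/3, b = -8, x_0 = -5/3, the solution is
  m(t) = x_0 * exp(a t) + (b/a) * (exp(a t) - 1)
       = (-5/3) * exp((-5/3) t) + ((-8)/(-5/3)) * (exp((-5/3) t) - 1)
       = -24/5 + 47*exp(-5*t/3)/15.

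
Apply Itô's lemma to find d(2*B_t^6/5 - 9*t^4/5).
d(2*B_t^6/5 - 9*t^4/5) = (6*B_t^4 - 36*t^3/5) dt + (12*B_t^5/5) dB_t

Itô's formula for f(t, x): d f(t, B_t) = (f_t + (1/2) f_xx) dt + f_x dB_t. Compute partials of f(t, x) = -9*t^4/5 + 2*x^6/5:
  f_t(t,x)  = -36*t^3/5
  f_x(t,x)  = 12*x^5/5
  f_xx(t,x) = 12*x^4
Assemble drift = f_t + (1/2) f_xx = -36*t^3/5 + 6*x^4 and diffusion = f_x = 12*x^5/5. Substituting x = B_t:
  d(2*B_t^6/5 - 9*t^4/5) = (6*B_t^4 - 36*t^3/5) dt + (12*B_t^5/5) dB_t.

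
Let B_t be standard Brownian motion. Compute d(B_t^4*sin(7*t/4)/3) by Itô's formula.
d(B_t^4*sin(7*t/4)/3) = (B_t^2*(7*B_t^2*cos(7*t/4) + 24*sin(7*t/4))/12) dt + (4*B_t^3*sin(7*t/4)/3) dB_t

Itô's formula for f(t, x): d f(t, B_t) = (f_t + (1/2) f_xx) dt + f_x dB_t. Compute partials of f(t, x) = x^4*sin(7*t/4)/3:
  f_t(t,x)  = 7*x^4*cos(7*t/4)/12
  f_x(t,x)  = 4*x^3*sin(7*t/4)/3
  f_xx(t,x) = 4*x^2*sin(7*t/4)
Assemble drift = f_t + (1/2) f_xx = x^2*(7*x^2*cos(7*t/4) + 24*sin(7*t/4))/12 and diffusion = f_x = 4*x^3*sin(7*t/4)/3. Substituting x = B_t:
  d(B_t^4*sin(7*t/4)/3) = (B_t^2*(7*B_t^2*cos(7*t/4) + 24*sin(7*t/4))/12) dt + (4*B_t^3*sin(7*t/4)/3) dB_t.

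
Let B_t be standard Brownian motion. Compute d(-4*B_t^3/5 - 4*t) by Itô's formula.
d(-4*B_t^3/5 - 4*t) = (-12*B_t/5 - 4) dt + (-12*B_t^2/5) dB_t

Itô's formula for f(t, x): d f(t, B_t) = (f_t + (1/2) f_xx) dt + f_x dB_t. Compute partials of f(t, x) = -4*t - 4*x^3/5:
  f_t(t,x)  = -4
  f_x(t,x)  = -12*x^2/5
  f_xx(t,x) = -24*x/5
Assemble drift = f_t + (1/2) f_xx = -12*x/5 - 4 and diffusion = f_x = -12*x^2/5. Substituting x = B_t:
  d(-4*B_t^3/5 - 4*t) = (-12*B_t/5 - 4) dt + (-12*B_t^2/5) dB_t.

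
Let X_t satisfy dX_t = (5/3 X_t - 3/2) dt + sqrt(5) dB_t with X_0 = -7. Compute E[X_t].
E[X_t] = 9/10 - 79*exp(5*t/3)/10

Taking expectations and using E[dB_t] = 0, the mean m(t) = E[X_t] satisfies the ODE m'(t) = a m(t) + b with m(0) = x_0. With a = 5/3, b = -3/2, x_0 = -7, the solution is
  m(t) = x_0 * exp(a t) + (b/a) * (exp(a t) - 1)
       = (-7) * exp((5/3) t) + ((-3/2)/(5/3)) * (exp((5/3) t) - 1)
       = 9/10 - 79*exp(5*t/3)/10.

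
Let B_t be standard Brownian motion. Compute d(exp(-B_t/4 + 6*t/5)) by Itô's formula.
d(exp(-B_t/4 + 6*t/5)) = (197*exp(-B_t/4 + 6*t/5)/160) dt + (-exp(-B_t/4 + 6*t/5)/4) dB_t

Itô's formula for f(t, x): d f(t, B_t) = (f_t + (1/2) f_xx) dt + f_x dB_t. Compute partials of f(t, x) = exp(6*t/5 - x/4):
  f_t(t,x)  = 6*exp(6*t/5 - x/4)/5
  f_x(t,x)  = -exp(6*t/5 - x/4)/4
  f_xx(t,x) = exp(6*t/5 - x/4)/16
Assemble drift = f_t + (1/2) f_xx = 197*exp(6*t/5 - x/4)/160 and diffusion = f_x = -exp(6*t/5 - x/4)/4. Substituting x = B_t:
  d(exp(-B_t/4 + 6*t/5)) = (197*exp(-B_t/4 + 6*t/5)/160) dt + (-exp(-B_t/4 + 6*t/5)/4) dB_t.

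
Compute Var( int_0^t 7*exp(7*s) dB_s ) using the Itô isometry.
Var = 7*exp(14*t)/2 - 7/2

The Itô integral of a deterministic integrand f(s) has mean 0 because each increment f(s) * (B_{s+ds} - B_s) has mean 0. By the Itô isometry:
  Var( int_0^t f(s) dB_s ) = E[ (int_0^t f(s) dB_s)^2 ] = int_0^t f(s)^2 ds.
Here f(s) = 7*exp(7*s), so f(s)^2 = 49*exp(14*s). Integrate:
  int_0^t (49*exp(14*s)) ds = 7*exp(14*t)/2 - 7/2.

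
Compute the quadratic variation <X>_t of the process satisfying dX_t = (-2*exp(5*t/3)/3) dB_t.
<X>_t = 2*exp(10*t/3)/15 - 2/15

For an Itô process dX_t = a(t) dt + b(t) dB_t, the quadratic variation is <X>_t = int_0^t b(s)^2 ds (the drift term does not contribute). Here b(s) = -2*exp(5*s/3)/3, so
  b(s)^2 = 4*exp(10*s/3)/9.
Integrating from 0 to t:
  <X>_t = int_0^t (4*exp(10*s/3)/9) ds = 2*exp(10*t/3)/15 - 2/15.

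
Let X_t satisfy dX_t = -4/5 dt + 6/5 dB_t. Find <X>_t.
<X>_t = 36*t/25

For an Itô process dX_t = a(t) dt + b(t) dB_t, the quadratic variation is <X>_t = int_0^t b(s)^2 ds (the drift term does not contribute). Here b(s) = 6/5, so
  b(s)^2 = 36/25.
Integrating from 0 to t:
  <X>_t = int_0^t (36/25) ds = 36*t/25.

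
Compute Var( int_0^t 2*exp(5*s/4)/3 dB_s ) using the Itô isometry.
Var = 8*exp(5*t/2)/45 - 8/45

The Itô integral of a deterministic integrand f(s) has mean 0 because each increment f(s) * (B_{s+ds} - B_s) has mean 0. By the Itô isometry:
  Var( int_0^t f(s) dB_s ) = E[ (int_0^t f(s) dB_s)^2 ] = int_0^t f(s)^2 ds.
Here f(s) = 2*exp(5*s/4)/3, so f(s)^2 = 4*exp(5*s/2)/9. Integrate:
  int_0^t (4*exp(5*s/2)/9) ds = 8*exp(5*t/2)/45 - 8/45.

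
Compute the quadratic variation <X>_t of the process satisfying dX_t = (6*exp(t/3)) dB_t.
<X>_t = 54*exp(2*t/3) - 54

For an Itô process dX_t = a(t) dt + b(t) dB_t, the quadratic variation is <X>_t = int_0^t b(s)^2 ds (the drift term does not contribute). Here b(s) = 6*exp(s/3), so
  b(s)^2 = 36*exp(2*s/3).
Integrating from 0 to t:
  <X>_t = int_0^t (36*exp(2*s/3)) ds = 54*exp(2*t/3) - 54.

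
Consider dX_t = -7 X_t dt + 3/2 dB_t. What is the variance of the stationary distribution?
lim Var(X_t) = 9/56

The OU SDE dX = -theta X dt + sigma dB admits the integrating factor exp(theta t): d(exp(theta t) X_t) = sigma exp(theta t) dB_t. Integrating from 0 to t gives X_t = x_0 * exp(-theta t) + sigma * int_0^t exp(-theta (t-s)) dB_s for any initial x_0. The Itô integral has variance (by the Itô isometry) sigma^2 * int_0^t exp(-2 theta (t - s)) ds = sigma^2 * (1 - exp(-2 theta t)) / (2 theta), independent of x_0.
With theta = 7, sigma = 3/2:
  Var(X_t) = (3/2)^2 * (1 - exp(-2*7 t)) / (2 * 7) = 9/56 - 9*exp(-14*t)/56.
As t -> infinity, exp(-2*7 t) -> 0, so the stationary variance is sigma^2 / (2 theta) = 9/56.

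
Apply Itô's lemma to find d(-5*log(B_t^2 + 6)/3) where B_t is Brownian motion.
d(-5*log(B_t^2 + 6)/3) = (5*(B_t^2 - 6)/(3*(B_t^2 + 6)^2)) dt + (-10*B_t/(3*B_t^2 + 18)) dB_t

Itô's formula for f(B_t) gives d f(B_t) = f'(B_t) dB_t + (1/2) f''(B_t) dt. Compute derivatives of f(x) = -5*log(x^2 + 6)/3:
  f'(x)  = -10*x/(3*x^2 + 18)
  f''(x) = 10*(x^2 - 6)/(3*(x^2 + 6)^2)
Substitute x = B_t and multiply the f'' term by 1/2:
  drift     = (1/2) * (10*(x^2 - 6)/(3*(x^2 + 6)^2)) evaluated at B_t = 5*(B_t^2 - 6)/(3*(B_t^2 + 6)^2)
  diffusion = (-10*x/(3*x^2 + 18)) evaluated at B_t = -10*B_t/(3*B_t^2 + 18)
Therefore d(-5*log(B_t^2 + 6)/3) = (5*(B_t^2 - 6)/(3*(B_t^2 + 6)^2)) dt + (-10*B_t/(3*B_t^2 + 18)) dB_t.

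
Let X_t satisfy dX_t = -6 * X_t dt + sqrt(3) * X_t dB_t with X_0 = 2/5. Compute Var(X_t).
Var(X_t) = (4*exp(3*t) - 4)*exp(-12*t)/25

For GBM dX = mu X dt + sigma X dB with X_0 = x_0, apply Itô to Y = log X: dY = (mu - sigma^2/2) dt + sigma dB, so Y_t = log(x_0) + (mu - sigma^2/2) t + sigma B_t and hence X_t = x_0 * exp((mu - sigma^2/2) t + sigma B_t).
With mu = -6, sigma = sqrt(3), x_0 = 2/5, this gives:
  X_t = 2/5 * exp((-15/2) * t + (sqrt(3)) * B_t).
Since sigma*B_t ~ Normal(0, sigma^2 t), E[exp(sigma*B_t)] = exp(sigma^2 t / 2); so E[X_t] = x_0 * exp((mu - sigma^2/2) t) * exp(sigma^2 t / 2) = x_0 * exp(mu t) = 2*exp(-6*t)/5.
Var(X_t) = E[X_t^2] - (E[X_t])^2 = x_0^2 * exp(2 mu t) * (exp(sigma^2 t) - 1) = (4*exp(3*t) - 4)*exp(-12*t)/25.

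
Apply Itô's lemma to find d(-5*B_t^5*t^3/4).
d(-5*B_t^5*t^3/4) = (5*B_t^3*t^2*(-3*B_t^2 - 10*t)/4) dt + (-25*B_t^4*t^3/4) dB_t

Itô's formula for f(t, x): d f(t, B_t) = (f_t + (1/2) f_xx) dt + f_x dB_t. Compute partials of f(t, x) = -5*t^3*x^5/4:
  f_t(t,x)  = -15*t^2*x^5/4
  f_x(t,x)  = -25*t^3*x^4/4
  f_xx(t,x) = -25*t^3*x^3
Assemble drift = f_t + (1/2) f_xx = 5*t^2*x^3*(-10*t - 3*x^2)/4 and diffusion = f_x = -25*t^3*x^4/4. Substituting x = B_t:
  d(-5*B_t^5*t^3/4) = (5*B_t^3*t^2*(-3*B_t^2 - 10*t)/4) dt + (-25*B_t^4*t^3/4) dB_t.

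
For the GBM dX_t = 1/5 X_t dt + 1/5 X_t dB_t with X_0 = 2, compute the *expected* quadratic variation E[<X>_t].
E[<X>_t] = 4*exp(11*t/25)/11 - 4/11

<X>_t = int_0^t ((1/5) * X_s)^2 ds. Taking expectation inside the integral: E[<X>_t] = (1/5)^2 * int_0^t E[X_s^2] ds. For GBM, E[X_s^2] = x_0^2 * exp((2 mu + sigma^2) s). Integrating:
  E[<X>_t] = (1/5)^2 * 2^2 * (exp((2*(1/5) + (1/5)^2) t) - 1) / (2*(1/5) + (1/5)^2)
           = (1/5)^2 * 2^2 * (exp((11/25) t) - 1) / (11/25) = 4*exp(11*t/25)/11 - 4/11.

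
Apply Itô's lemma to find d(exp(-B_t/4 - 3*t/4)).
d(exp(-B_t/4 - 3*t/4)) = (-23*exp(-B_t/4 - 3*t/4)/32) dt + (-exp(-B_t/4 - 3*t/4)/4) dB_t

Itô's formula for f(t, x): d f(t, B_t) = (f_t + (1/2) f_xx) dt + f_x dB_t. Compute partials of f(t, x) = exp(-3*t/4 - x/4):
  f_t(t,x)  = -3*exp(-3*t/4 - x/4)/4
  f_x(t,x)  = -exp(-3*t/4 - x/4)/4
  f_xx(t,x) = exp(-3*t/4 - x/4)/16
Assemble drift = f_t + (1/2) f_xx = -23*exp(-3*t/4 - x/4)/32 and diffusion = f_x = -exp(-3*t/4 - x/4)/4. Substituting x = B_t:
  d(exp(-B_t/4 - 3*t/4)) = (-23*exp(-B_t/4 - 3*t/4)/32) dt + (-exp(-B_t/4 - 3*t/4)/4) dB_t.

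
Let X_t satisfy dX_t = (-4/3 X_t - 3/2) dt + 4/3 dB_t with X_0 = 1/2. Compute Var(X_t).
Var(X_t) = 2/3 - 2*exp(-8*t/3)/3

The variance V(t) = Var(X_t) satisfies V'(t) = 2 a V(t) + c^2 with V(0) = 0 (drift coefficient is linear in X, diffusion is constant). With a = -4/3, c = 4/3, the solution is
  V(t) = (c^2 / (2 a)) * (exp(2 a t) - 1)
       = ((4/3)^2 / (2*(-4/3))) * (exp((-8/3) t) - 1)
       = 2/3 - 2*exp(-8*t/3)/3.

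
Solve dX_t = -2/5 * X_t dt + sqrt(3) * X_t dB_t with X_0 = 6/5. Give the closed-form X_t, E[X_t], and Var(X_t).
X_t = 6/5 * exp((-19/10) t + (sqrt(3)) B_t); E[X_t] = 6*exp(-2*t/5)/5; Var(X_t) = (36*exp(3*t) - 36)*exp(-4*t/5)/25

For GBM dX = mu X dt + sigma X dB with X_0 = x_0, apply Itô to Y = log X: dY = (mu - sigma^2/2) dt + sigma dB, so Y_t = log(x_0) + (mu - sigma^2/2) t + sigma B_t and hence X_t = x_0 * exp((mu - sigma^2/2) t + sigma B_t).
With mu = -2/5, sigma = sqrt(3), x_0 = 6/5, this gives:
  X_t = 6/5 * exp((-19/10) * t + (sqrt(3)) * B_t).
Since sigma*B_t ~ Normal(0, sigma^2 t), E[exp(sigma*B_t)] = exp(sigma^2 t / 2); so E[X_t] = x_0 * exp((mu - sigma^2/2) t) * exp(sigma^2 t / 2) = x_0 * exp(mu t) = 6*exp(-2*t/5)/5.
Var(X_t) = E[X_t^2] - (E[X_t])^2 = x_0^2 * exp(2 mu t) * (exp(sigma^2 t) - 1) = (36*exp(3*t) - 36)*exp(-4*t/5)/25.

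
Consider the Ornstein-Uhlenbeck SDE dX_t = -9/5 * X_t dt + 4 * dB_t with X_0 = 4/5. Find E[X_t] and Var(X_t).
E[X_t] = 4*exp(-9*t/5)/5; Var(X_t) = 40/9 - 40*exp(-18*t/5)/9

The OU SDE dX = -theta X dt + sigma dB admits the integrating factor exp(theta t): d(exp(theta t) X_t) = sigma exp(theta t) dB_t. Integrating from 0 to t:
  X_t = x_0 * exp(-theta t) + sigma * int_0^t exp(-theta (t-s)) dB_s.
The Itô integral has mean 0 and (by the Itô isometry) variance sigma^2 * int_0^t exp(-2 theta (t - s)) ds = sigma^2 * (1 - exp(-2 theta t)) / (2 theta).
With theta = 9/5, sigma = 4, x_0 = 4/5:
  E[X_t] = 4/5 * exp(-9/5 t) = 4*exp(-9*t/5)/5
  Var(X_t) = (4)^2 * (1 - exp(-2*9/5 t)) / (2 * 9/5) = 40/9 - 40*exp(-18*t/5)/9.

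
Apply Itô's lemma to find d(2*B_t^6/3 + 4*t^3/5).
d(2*B_t^6/3 + 4*t^3/5) = (10*B_t^4 + 12*t^2/5) dt + (4*B_t^5) dB_t

Itô's formula for f(t, x): d f(t, B_t) = (f_t + (1/2) f_xx) dt + f_x dB_t. Compute partials of f(t, x) = 4*t^3/5 + 2*x^6/3:
  f_t(t,x)  = 12*t^2/5
  f_x(t,x)  = 4*x^5
  f_xx(t,x) = 20*x^4
Assemble drift = f_t + (1/2) f_xx = 12*t^2/5 + 10*x^4 and diffusion = f_x = 4*x^5. Substituting x = B_t:
  d(2*B_t^6/3 + 4*t^3/5) = (10*B_t^4 + 12*t^2/5) dt + (4*B_t^5) dB_t.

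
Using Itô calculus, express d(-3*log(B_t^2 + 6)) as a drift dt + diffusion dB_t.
d(-3*log(B_t^2 + 6)) = (3*(B_t^2 - 6)/(B_t^2 + 6)^2) dt + (-6*B_t/(B_t^2 + 6)) dB_t

Itô's formula for f(B_t) gives d f(B_t) = f'(B_t) dB_t + (1/2) f''(B_t) dt. Compute derivatives of f(x) = -3*log(x^2 + 6):
  f'(x)  = -6*x/(x^2 + 6)
  f''(x) = 6*(x^2 - 6)/(x^2 + 6)^2
Substitute x = B_t and multiply the f'' term by 1/2:
  drift     = (1/2) * (6*(x^2 - 6)/(x^2 + 6)^2) evaluated at B_t = 3*(B_t^2 - 6)/(B_t^2 + 6)^2
  diffusion = (-6*x/(x^2 + 6)) evaluated at B_t = -6*B_t/(B_t^2 + 6)
Therefore d(-3*log(B_t^2 + 6)) = (3*(B_t^2 - 6)/(B_t^2 + 6)^2) dt + (-6*B_t/(B_t^2 + 6)) dB_t.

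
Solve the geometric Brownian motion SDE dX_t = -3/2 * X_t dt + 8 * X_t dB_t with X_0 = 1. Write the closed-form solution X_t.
X_t = 1 * exp((-67/2) * t + (8) * B_t)

For GBM dX = mu X dt + sigma X dB with X_0 = x_0, apply Itô to Y = log X: dY = (mu - sigma^2/2) dt + sigma dB, so Y_t = log(x_0) + (mu - sigma^2/2) t + sigma B_t and hence X_t = x_0 * exp((mu - sigma^2/2) t + sigma B_t).
With mu = -3/2, sigma = 8, x_0 = 1, this gives:
  X_t = 1 * exp((-67/2) * t + (8) * B_t).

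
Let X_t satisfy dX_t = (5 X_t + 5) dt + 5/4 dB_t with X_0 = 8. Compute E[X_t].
E[X_t] = 9*exp(5*t) - 1

Taking expectations and using E[dB_t] = 0, the mean m(t) = E[X_t] satisfies the ODE m'(t) = a m(t) + b with m(0) = x_0. With a = 5, b = 5, x_0 = 8, the solution is
  m(t) = x_0 * exp(a t) + (b/a) * (exp(a t) - 1)
       = 8 * exp(5 t) + (5/5) * (exp(5 t) - 1)
       = 9*exp(5*t) - 1.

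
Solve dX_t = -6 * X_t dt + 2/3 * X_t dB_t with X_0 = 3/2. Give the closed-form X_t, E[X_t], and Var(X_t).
X_t = 3/2 * exp((-56/9) t + (2/3) B_t); E[X_t] = 3*exp(-6*t)/2; Var(X_t) = (9*exp(4*t/9) - 9)*exp(-12*t)/4

For GBM dX = mu X dt + sigma X dB with X_0 = x_0, apply Itô to Y = log X: dY = (mu - sigma^2/2) dt + sigma dB, so Y_t = log(x_0) + (mu - sigma^2/2) t + sigma B_t and hence X_t = x_0 * exp((mu - sigma^2/2) t + sigma B_t).
With mu = -6, sigma = 2/3, x_0 = 3/2, this gives:
  X_t = 3/2 * exp((-56/9) * t + (2/3) * B_t).
Since sigma*B_t ~ Normal(0, sigma^2 t), E[exp(sigma*B_t)] = exp(sigma^2 t / 2); so E[X_t] = x_0 * exp((mu - sigma^2/2) t) * exp(sigma^2 t / 2) = x_0 * exp(mu t) = 3*exp(-6*t)/2.
Var(X_t) = E[X_t^2] - (E[X_t])^2 = x_0^2 * exp(2 mu t) * (exp(sigma^2 t) - 1) = (9*exp(4*t/9) - 9)*exp(-12*t)/4.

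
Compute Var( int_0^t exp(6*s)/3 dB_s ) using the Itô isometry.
Var = exp(12*t)/108 - 1/108

The Itô integral of a deterministic integrand f(s) has mean 0 because each increment f(s) * (B_{s+ds} - B_s) has mean 0. By the Itô isometry:
  Var( int_0^t f(s) dB_s ) = E[ (int_0^t f(s) dB_s)^2 ] = int_0^t f(s)^2 ds.
Here f(s) = exp(6*s)/3, so f(s)^2 = exp(12*s)/9. Integrate:
  int_0^t (exp(12*s)/9) ds = exp(12*t)/108 - 1/108.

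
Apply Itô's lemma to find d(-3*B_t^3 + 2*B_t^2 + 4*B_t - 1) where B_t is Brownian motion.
d(-3*B_t^3 + 2*B_t^2 + 4*B_t - 1) = (2 - 9*B_t) dt + (-9*B_t^2 + 4*B_t + 4) dB_t

Itô's formula for f(B_t) gives d f(B_t) = f'(B_t) dB_t + (1/2) f''(B_t) dt. Compute derivatives of f(x) = -3*x^3 + 2*x^2 + 4*x - 1:
  f'(x)  = -9*x^2 + 4*x + 4
  f''(x) = 4 - 18*x
Substitute x = B_t and multiply the f'' term by 1/2:
  drift     = (1/2) * (4 - 18*x) evaluated at B_t = 2 - 9*B_t
  diffusion = (-9*x^2 + 4*x + 4) evaluated at B_t = -9*B_t^2 + 4*B_t + 4
Therefore d(-3*B_t^3 + 2*B_t^2 + 4*B_t - 1) = (2 - 9*B_t) dt + (-9*B_t^2 + 4*B_t + 4) dB_t.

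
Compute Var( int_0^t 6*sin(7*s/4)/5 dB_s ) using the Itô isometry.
Var = 18*t/25 - 36*sin(7*t/2)/175

The Itô integral of a deterministic integrand f(s) has mean 0 because each increment f(s) * (B_{s+ds} - B_s) has mean 0. By the Itô isometry:
  Var( int_0^t f(s) dB_s ) = E[ (int_0^t f(s) dB_s)^2 ] = int_0^t f(s)^2 ds.
Here f(s) = 6*sin(7*s/4)/5, so f(s)^2 = 36*sin(7*s/4)^2/25. Integrate:
  int_0^t (36*sin(7*s/4)^2/25) ds = 18*t/25 - 36*sin(7*t/2)/175.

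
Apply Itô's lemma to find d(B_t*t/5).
d(B_t*t/5) = (B_t/5) dt + (t/5) dB_t

Itô's formula for f(t, x): d f(t, B_t) = (f_t + (1/2) f_xx) dt + f_x dB_t. Compute partials of f(t, x) = t*x/5:
  f_t(t,x)  = x/5
  f_x(t,x)  = t/5
  f_xx(t,x) = 0
Assemble drift = f_t + (1/2) f_xx = x/5 and diffusion = f_x = t/5. Substituting x = B_t:
  d(B_t*t/5) = (B_t/5) dt + (t/5) dB_t.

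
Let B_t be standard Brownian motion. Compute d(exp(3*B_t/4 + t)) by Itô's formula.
d(exp(3*B_t/4 + t)) = (41*exp(3*B_t/4 + t)/32) dt + (3*exp(3*B_t/4 + t)/4) dB_t

Itô's formula for f(t, x): d f(t, B_t) = (f_t + (1/2) f_xx) dt + f_x dB_t. Compute partials of f(t, x) = exp(t + 3*x/4):
  f_t(t,x)  = exp(t + 3*x/4)
  f_x(t,x)  = 3*exp(t + 3*x/4)/4
  f_xx(t,x) = 9*exp(t + 3*x/4)/16
Assemble drift = f_t + (1/2) f_xx = 41*exp(t + 3*x/4)/32 and diffusion = f_x = 3*exp(t + 3*x/4)/4. Substituting x = B_t:
  d(exp(3*B_t/4 + t)) = (41*exp(3*B_t/4 + t)/32) dt + (3*exp(3*B_t/4 + t)/4) dB_t.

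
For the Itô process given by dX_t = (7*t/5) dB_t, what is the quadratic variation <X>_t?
<X>_t = 49*t^3/75

For an Itô process dX_t = a(t) dt + b(t) dB_t, the quadratic variation is <X>_t = int_0^t b(s)^2 ds (the drift term does not contribute). Here b(s) = 7*s/5, so
  b(s)^2 = 49*s^2/25.
Integrating from 0 to t:
  <X>_t = int_0^t (49*s^2/25) ds = 49*t^3/75.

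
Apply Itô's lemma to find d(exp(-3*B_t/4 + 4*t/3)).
d(exp(-3*B_t/4 + 4*t/3)) = (155*exp(-3*B_t/4 + 4*t/3)/96) dt + (-3*exp(-3*B_t/4 + 4*t/3)/4) dB_t

Itô's formula for f(t, x): d f(t, B_t) = (f_t + (1/2) f_xx) dt + f_x dB_t. Compute partials of f(t, x) = exp(4*t/3 - 3*x/4):
  f_t(t,x)  = 4*exp(4*t/3 - 3*x/4)/3
  f_x(t,x)  = -3*exp(4*t/3 - 3*x/4)/4
  f_xx(t,x) = 9*exp(4*t/3 - 3*x/4)/16
Assemble drift = f_t + (1/2) f_xx = 155*exp(4*t/3 - 3*x/4)/96 and diffusion = f_x = -3*exp(4*t/3 - 3*x/4)/4. Substituting x = B_t:
  d(exp(-3*B_t/4 + 4*t/3)) = (155*exp(-3*B_t/4 + 4*t/3)/96) dt + (-3*exp(-3*B_t/4 + 4*t/3)/4) dB_t.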